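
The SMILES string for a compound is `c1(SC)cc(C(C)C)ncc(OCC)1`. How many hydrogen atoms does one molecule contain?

Atom tally by fragment:
  pyridine ring core → C:5 H:5 N:1
  (− 3 ring H displaced by substituents)
  + SCH3 → C:1 H:3 S:1
  + CH(CH3)2 → C:3 H:7
  + OC2H5 → C:2 H:5 O:1
Element totals:
  C: 11
  H: 17
  N: 1
  O: 1
  S: 1

17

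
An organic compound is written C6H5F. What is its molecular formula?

Atom tally by fragment:
  benzene ring core → C:6 H:6
  (− 1 ring H displaced by substituents)
  + F → F:1
Element totals:
  C: 6
  H: 5
  F: 1

C6H5F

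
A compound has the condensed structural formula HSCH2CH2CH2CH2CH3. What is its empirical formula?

Element totals:
  C: 5
  H: 12
  S: 1
Molecular formula: C5H12S.
gcd of subscripts (5, 12, 1) = 1, so the empirical formula equals the molecular formula.

C5H12S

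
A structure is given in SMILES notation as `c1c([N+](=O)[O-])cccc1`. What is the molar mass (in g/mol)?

Atom tally by fragment:
  benzene ring core → C:6 H:6
  (− 1 ring H displaced by substituents)
  + NO2 → N:1 O:2
Element totals:
  C: 6
  H: 5
  N: 1
  O: 2
Molecular formula: C6H5NO2.
  M = 6(12.011) + 5(1.008) + 14.007 + 2(15.999)
    = 72.066 + 5.040 + 14.007 + 31.998 = 123.111

123.11 g/mol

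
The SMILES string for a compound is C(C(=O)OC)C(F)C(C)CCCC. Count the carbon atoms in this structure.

Atom tally by fragment:
  CH3OOCCH2 → C:3 H:5 O:2
  CH(F) → C:1 H:1 F:1
  CH(CH3) → C:2 H:4
  CH2 → C:1 H:2
  CH2 → C:1 H:2
  CH2 → C:1 H:2
  CH3 → C:1 H:3
Element totals:
  C: 10
  H: 19
  F: 1
  O: 2

10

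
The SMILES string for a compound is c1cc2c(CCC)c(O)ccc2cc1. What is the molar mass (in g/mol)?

186.25 g/mol

Atom tally by fragment:
  naphthalene ring system core → C:10 H:8
  (− 2 ring H displaced by substituents)
  + CH2CH2CH3 → C:3 H:7
  + OH → O:1 H:1
Element totals:
  C: 13
  H: 14
  O: 1
Molecular formula: C13H14O.
  M = 13(12.011) + 14(1.008) + 15.999
    = 156.143 + 14.112 + 15.999 = 186.254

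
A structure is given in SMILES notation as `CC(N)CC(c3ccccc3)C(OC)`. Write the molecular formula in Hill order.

Atom tally by fragment:
  CH3 → C:1 H:3
  CH(NH2) → C:1 H:3 N:1
  CH2 → C:1 H:2
  CH(C6H5) → C:7 H:6
  CH2OCH3 → C:2 H:5 O:1
Element totals:
  C: 12
  H: 19
  N: 1
  O: 1

C12H19NO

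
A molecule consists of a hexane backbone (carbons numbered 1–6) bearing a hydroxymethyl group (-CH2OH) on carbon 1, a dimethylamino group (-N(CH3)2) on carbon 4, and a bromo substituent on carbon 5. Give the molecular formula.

C9H20BrNO

Atom tally by fragment:
  HOCH2CH2 → C:2 H:5 O:1
  CH2 → C:1 H:2
  CH2 → C:1 H:2
  CH(N(CH3)2) → C:3 H:7 N:1
  CH(Br) → C:1 H:1 Br:1
  CH3 → C:1 H:3
Element totals:
  C: 9
  H: 20
  Br: 1
  N: 1
  O: 1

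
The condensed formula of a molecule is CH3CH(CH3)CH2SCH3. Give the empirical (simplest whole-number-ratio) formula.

C5H12S

Atom tally by fragment:
  CH3 → C:1 H:3
  CH(CH3) → C:2 H:4
  CH2SCH3 → C:2 H:5 S:1
Element totals:
  C: 5
  H: 12
  S: 1
Molecular formula: C5H12S.
gcd of subscripts (5, 12, 1) = 1, so the empirical formula equals the molecular formula.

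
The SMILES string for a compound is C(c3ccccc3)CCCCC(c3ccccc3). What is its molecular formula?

Atom tally by fragment:
  C6H5CH2 → C:7 H:7
  CH2 → C:1 H:2
  CH2 → C:1 H:2
  CH2 → C:1 H:2
  CH2 → C:1 H:2
  CH2C6H5 → C:7 H:7
Element totals:
  C: 18
  H: 22

C18H22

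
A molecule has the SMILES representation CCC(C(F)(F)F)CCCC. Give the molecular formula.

C8H15F3

Atom tally by fragment:
  CH3 → C:1 H:3
  CH2 → C:1 H:2
  CH(CF3) → C:2 H:1 F:3
  CH2 → C:1 H:2
  CH2 → C:1 H:2
  CH2 → C:1 H:2
  CH3 → C:1 H:3
Element totals:
  C: 8
  H: 15
  F: 3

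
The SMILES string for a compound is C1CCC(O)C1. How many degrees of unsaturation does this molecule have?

Atom tally by fragment:
  cyclopentane ring core → C:5 H:10
  (− 1 ring H displaced by substituents)
  + OH → O:1 H:1
Element totals:
  C: 5
  H: 10
  O: 1
Molecular formula: C5H10O.
DoU = (2C + 2 + N − H − X) / 2 = (2·5 + 2 + 0 − 10 − 0) / 2 = 1.

1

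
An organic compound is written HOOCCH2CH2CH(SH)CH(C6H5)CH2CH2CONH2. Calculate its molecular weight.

Element totals:
  C: 14
  H: 19
  N: 1
  O: 3
  S: 1
Molecular formula: C14H19NO3S.
  M = 14(12.011) + 19(1.008) + 14.007 + 3(15.999) + 32.06
    = 168.154 + 19.152 + 14.007 + 47.997 + 32.060 = 281.370

281.37 g/mol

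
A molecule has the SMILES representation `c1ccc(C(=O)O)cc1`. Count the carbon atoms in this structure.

7

Atom tally by fragment:
  benzene ring core → C:6 H:6
  (− 1 ring H displaced by substituents)
  + COOH → C:1 H:1 O:2
Element totals:
  C: 7
  H: 6
  O: 2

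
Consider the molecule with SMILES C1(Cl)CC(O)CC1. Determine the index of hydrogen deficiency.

1

Atom tally by fragment:
  cyclopentane ring core → C:5 H:10
  (− 2 ring H displaced by substituents)
  + Cl → Cl:1
  + OH → O:1 H:1
Element totals:
  C: 5
  H: 9
  Cl: 1
  O: 1
Molecular formula: C5H9ClO.
DoU = (2C + 2 + N − H − X) / 2 = (2·5 + 2 + 0 − 9 − 1) / 2 = 1.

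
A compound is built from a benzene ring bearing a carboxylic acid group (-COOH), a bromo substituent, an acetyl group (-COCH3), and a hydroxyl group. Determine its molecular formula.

Atom tally by fragment:
  benzene ring core → C:6 H:6
  (− 4 ring H displaced by substituents)
  + COOH → C:1 H:1 O:2
  + Br → Br:1
  + COCH3 → C:2 H:3 O:1
  + OH → O:1 H:1
Element totals:
  C: 9
  H: 7
  Br: 1
  O: 4

C9H7BrO4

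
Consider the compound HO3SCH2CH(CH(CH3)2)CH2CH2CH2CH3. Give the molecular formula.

Atom tally by fragment:
  HO3SCH2 → C:1 H:3 S:1 O:3
  CH(CH(CH3)2) → C:4 H:8
  CH2 → C:1 H:2
  CH2 → C:1 H:2
  CH2 → C:1 H:2
  CH3 → C:1 H:3
Element totals:
  C: 9
  H: 20
  O: 3
  S: 1

C9H20O3S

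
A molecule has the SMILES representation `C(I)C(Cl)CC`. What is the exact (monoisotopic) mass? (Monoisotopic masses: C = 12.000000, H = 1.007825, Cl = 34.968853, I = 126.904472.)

217.9359

Atom tally by fragment:
  ICH2 → C:1 H:2 I:1
  CH(Cl) → C:1 H:1 Cl:1
  CH2 → C:1 H:2
  CH3 → C:1 H:3
Element totals:
  C: 4
  H: 8
  Cl: 1
  I: 1
Molecular formula: C4H8ClI.
  M = 4(12.0) + 8(1.007825) + 34.968853 + 126.904472
    = 48.000000 + 8.062600 + 34.968853 + 126.904472 = 217.935925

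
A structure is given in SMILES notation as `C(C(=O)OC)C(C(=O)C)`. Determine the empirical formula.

Atom tally by fragment:
  CH3OOCCH2 → C:3 H:5 O:2
  CH2COCH3 → C:3 H:5 O:1
Element totals:
  C: 6
  H: 10
  O: 3
Molecular formula: C6H10O3.
gcd of subscripts (6, 10, 3) = 1, so the empirical formula equals the molecular formula.

C6H10O3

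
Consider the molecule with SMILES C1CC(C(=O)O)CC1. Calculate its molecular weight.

114.14 g/mol

Atom tally by fragment:
  cyclopentane ring core → C:5 H:10
  (− 1 ring H displaced by substituents)
  + COOH → C:1 H:1 O:2
Element totals:
  C: 6
  H: 10
  O: 2
Molecular formula: C6H10O2.
  M = 6(12.011) + 10(1.008) + 2(15.999)
    = 72.066 + 10.080 + 31.998 = 114.144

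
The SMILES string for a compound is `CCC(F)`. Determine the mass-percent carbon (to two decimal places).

58.04%

Atom tally by fragment:
  CH3 → C:1 H:3
  CH2 → C:1 H:2
  CH2F → C:1 H:2 F:1
Element totals:
  C: 3
  H: 7
  F: 1
Molecular formula: C3H7F.
Molar mass = 62.087 g/mol.
Mass from C: 3 × 12.011 = 36.033 g/mol.
%C = 36.033 / 62.087 × 100 = 58.04%.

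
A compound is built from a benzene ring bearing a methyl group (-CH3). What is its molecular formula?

C7H8

Atom tally by fragment:
  benzene ring core → C:6 H:6
  (− 1 ring H displaced by substituents)
  + CH3 → C:1 H:3
Element totals:
  C: 7
  H: 8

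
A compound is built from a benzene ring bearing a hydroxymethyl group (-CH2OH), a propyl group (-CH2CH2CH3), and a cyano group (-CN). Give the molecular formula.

Atom tally by fragment:
  benzene ring core → C:6 H:6
  (− 3 ring H displaced by substituents)
  + CH2OH → C:1 H:3 O:1
  + CH2CH2CH3 → C:3 H:7
  + CN → C:1 N:1
Element totals:
  C: 11
  H: 13
  N: 1
  O: 1

C11H13NO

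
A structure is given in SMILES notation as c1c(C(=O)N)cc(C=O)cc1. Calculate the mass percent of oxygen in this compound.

Atom tally by fragment:
  benzene ring core → C:6 H:6
  (− 2 ring H displaced by substituents)
  + CONH2 → C:1 H:2 O:1 N:1
  + CHO → C:1 H:1 O:1
Element totals:
  C: 8
  H: 7
  N: 1
  O: 2
Molecular formula: C8H7NO2.
Molar mass = 149.149 g/mol.
Mass from O: 2 × 15.999 = 31.998 g/mol.
%O = 31.998 / 149.149 × 100 = 21.45%.

21.45%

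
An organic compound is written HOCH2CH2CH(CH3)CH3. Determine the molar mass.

88.15 g/mol

Atom tally by fragment:
  HOCH2CH2 → C:2 H:5 O:1
  CH(CH3) → C:2 H:4
  CH3 → C:1 H:3
Element totals:
  C: 5
  H: 12
  O: 1
Molecular formula: C5H12O.
  M = 5(12.011) + 12(1.008) + 15.999
    = 60.055 + 12.096 + 15.999 = 88.150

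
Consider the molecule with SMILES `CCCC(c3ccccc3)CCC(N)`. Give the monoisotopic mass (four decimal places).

191.1674

Atom tally by fragment:
  CH3 → C:1 H:3
  CH2 → C:1 H:2
  CH2 → C:1 H:2
  CH(C6H5) → C:7 H:6
  CH2 → C:1 H:2
  CH2 → C:1 H:2
  CH2NH2 → C:1 H:4 N:1
Element totals:
  C: 13
  H: 21
  N: 1
Molecular formula: C13H21N.
  M = 13(12.0) + 21(1.007825) + 14.003074
    = 156.000000 + 21.164325 + 14.003074 = 191.167399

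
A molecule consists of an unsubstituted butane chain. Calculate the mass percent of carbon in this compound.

82.66%

Atom tally by fragment:
  CH3 → C:1 H:3
  CH2 → C:1 H:2
  CH2 → C:1 H:2
  CH3 → C:1 H:3
Element totals:
  C: 4
  H: 10
Molecular formula: C4H10.
Molar mass = 58.124 g/mol.
Mass from C: 4 × 12.011 = 48.044 g/mol.
%C = 48.044 / 58.124 × 100 = 82.66%.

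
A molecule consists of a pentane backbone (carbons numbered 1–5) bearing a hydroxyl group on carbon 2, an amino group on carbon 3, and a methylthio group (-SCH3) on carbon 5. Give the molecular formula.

C6H15NOS

Atom tally by fragment:
  CH3 → C:1 H:3
  CH(OH) → C:1 H:2 O:1
  CH(NH2) → C:1 H:3 N:1
  CH2 → C:1 H:2
  CH2SCH3 → C:2 H:5 S:1
Element totals:
  C: 6
  H: 15
  N: 1
  O: 1
  S: 1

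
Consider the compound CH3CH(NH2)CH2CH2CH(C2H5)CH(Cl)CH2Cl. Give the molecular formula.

C9H19Cl2N

Atom tally by fragment:
  CH3 → C:1 H:3
  CH(NH2) → C:1 H:3 N:1
  CH2 → C:1 H:2
  CH2 → C:1 H:2
  CH(C2H5) → C:3 H:6
  CH(Cl) → C:1 H:1 Cl:1
  CH2Cl → C:1 H:2 Cl:1
Element totals:
  C: 9
  H: 19
  Cl: 2
  N: 1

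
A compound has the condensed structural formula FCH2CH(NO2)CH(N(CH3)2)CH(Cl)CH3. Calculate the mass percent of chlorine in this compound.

Element totals:
  C: 7
  H: 14
  Cl: 1
  F: 1
  N: 2
  O: 2
Molecular formula: C7H14ClFN2O2.
Molar mass = 212.649 g/mol.
Mass from Cl: 1 × 35.45 = 35.450 g/mol.
%Cl = 35.450 / 212.649 × 100 = 16.67%.

16.67%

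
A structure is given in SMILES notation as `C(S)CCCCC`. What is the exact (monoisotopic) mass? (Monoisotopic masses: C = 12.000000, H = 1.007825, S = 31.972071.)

118.0816

Atom tally by fragment:
  HSCH2 → C:1 H:3 S:1
  CH2 → C:1 H:2
  CH2 → C:1 H:2
  CH2 → C:1 H:2
  CH2 → C:1 H:2
  CH3 → C:1 H:3
Element totals:
  C: 6
  H: 14
  S: 1
Molecular formula: C6H14S.
  M = 6(12.0) + 14(1.007825) + 31.972071
    = 72.000000 + 14.109550 + 31.972071 = 118.081621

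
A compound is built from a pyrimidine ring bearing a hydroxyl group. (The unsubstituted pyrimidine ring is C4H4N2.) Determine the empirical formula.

C4H4N2O

Atom tally by fragment:
  pyrimidine ring core → C:4 H:4 N:2
  (− 1 ring H displaced by substituents)
  + OH → O:1 H:1
Element totals:
  C: 4
  H: 4
  N: 2
  O: 1
Molecular formula: C4H4N2O.
gcd of subscripts (4, 4, 2, 1) = 1, so the empirical formula equals the molecular formula.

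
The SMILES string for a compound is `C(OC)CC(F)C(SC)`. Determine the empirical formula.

Atom tally by fragment:
  CH3OCH2 → C:2 H:5 O:1
  CH2 → C:1 H:2
  CH(F) → C:1 H:1 F:1
  CH2SCH3 → C:2 H:5 S:1
Element totals:
  C: 6
  H: 13
  F: 1
  O: 1
  S: 1
Molecular formula: C6H13FOS.
gcd of subscripts (6, 1, 13, 1, 1) = 1, so the empirical formula equals the molecular formula.

C6H13FOS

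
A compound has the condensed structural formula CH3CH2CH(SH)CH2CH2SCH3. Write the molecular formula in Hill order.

Atom tally by fragment:
  CH3 → C:1 H:3
  CH2 → C:1 H:2
  CH(SH) → C:1 H:2 S:1
  CH2 → C:1 H:2
  CH2SCH3 → C:2 H:5 S:1
Element totals:
  C: 6
  H: 14
  S: 2

C6H14S2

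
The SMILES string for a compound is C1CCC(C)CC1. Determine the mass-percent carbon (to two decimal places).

Atom tally by fragment:
  cyclohexane ring core → C:6 H:12
  (− 1 ring H displaced by substituents)
  + CH3 → C:1 H:3
Element totals:
  C: 7
  H: 14
Molecular formula: C7H14.
Molar mass = 98.189 g/mol.
Mass from C: 7 × 12.011 = 84.077 g/mol.
%C = 84.077 / 98.189 × 100 = 85.63%.

85.63%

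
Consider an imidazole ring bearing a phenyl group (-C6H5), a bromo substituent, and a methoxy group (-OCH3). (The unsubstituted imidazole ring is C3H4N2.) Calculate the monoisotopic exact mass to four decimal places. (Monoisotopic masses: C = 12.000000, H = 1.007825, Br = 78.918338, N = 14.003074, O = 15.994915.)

251.9898

Atom tally by fragment:
  imidazole ring core → C:3 H:4 N:2
  (− 3 ring H displaced by substituents)
  + C6H5 → C:6 H:5
  + Br → Br:1
  + OCH3 → C:1 H:3 O:1
Element totals:
  C: 10
  H: 9
  Br: 1
  N: 2
  O: 1
Molecular formula: C10H9BrN2O.
  M = 10(12.0) + 9(1.007825) + 78.918338 + 2(14.003074) + 15.994915
    = 120.000000 + 9.070425 + 78.918338 + 28.006148 + 15.994915 = 251.989826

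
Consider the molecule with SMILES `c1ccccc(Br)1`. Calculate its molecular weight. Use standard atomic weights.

Atom tally by fragment:
  benzene ring core → C:6 H:6
  (− 1 ring H displaced by substituents)
  + Br → Br:1
Element totals:
  C: 6
  H: 5
  Br: 1
Molecular formula: C6H5Br.
  M = 6(12.011) + 5(1.008) + 79.904
    = 72.066 + 5.040 + 79.904 = 157.010

157.01 g/mol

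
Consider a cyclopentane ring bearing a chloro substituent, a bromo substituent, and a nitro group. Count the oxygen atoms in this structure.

Atom tally by fragment:
  cyclopentane ring core → C:5 H:10
  (− 3 ring H displaced by substituents)
  + Cl → Cl:1
  + Br → Br:1
  + NO2 → N:1 O:2
Element totals:
  C: 5
  H: 7
  Br: 1
  Cl: 1
  N: 1
  O: 2

2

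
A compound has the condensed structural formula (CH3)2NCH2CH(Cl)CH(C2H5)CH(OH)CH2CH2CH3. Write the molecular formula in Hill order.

C11H24ClNO

Atom tally by fragment:
  (CH3)2NCH2 → C:3 H:8 N:1
  CH(Cl) → C:1 H:1 Cl:1
  CH(C2H5) → C:3 H:6
  CH(OH) → C:1 H:2 O:1
  CH2 → C:1 H:2
  CH2 → C:1 H:2
  CH3 → C:1 H:3
Element totals:
  C: 11
  H: 24
  Cl: 1
  N: 1
  O: 1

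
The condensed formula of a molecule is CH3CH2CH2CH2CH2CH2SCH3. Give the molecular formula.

Atom tally by fragment:
  CH3 → C:1 H:3
  CH2 → C:1 H:2
  CH2 → C:1 H:2
  CH2 → C:1 H:2
  CH2 → C:1 H:2
  CH2SCH3 → C:2 H:5 S:1
Element totals:
  C: 7
  H: 16
  S: 1

C7H16S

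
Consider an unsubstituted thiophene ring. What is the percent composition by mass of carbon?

57.10%

Atom tally by fragment:
  thiophene ring core → C:4 H:4 S:1
Element totals:
  C: 4
  H: 4
  S: 1
Molecular formula: C4H4S.
Molar mass = 84.136 g/mol.
Mass from C: 4 × 12.011 = 48.044 g/mol.
%C = 48.044 / 84.136 × 100 = 57.10%.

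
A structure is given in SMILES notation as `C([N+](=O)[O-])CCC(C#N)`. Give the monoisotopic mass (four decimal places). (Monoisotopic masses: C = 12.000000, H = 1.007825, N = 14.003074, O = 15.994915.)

128.0586

Atom tally by fragment:
  O2NCH2 → C:1 H:2 N:1 O:2
  CH2 → C:1 H:2
  CH2 → C:1 H:2
  CH2CN → C:2 H:2 N:1
Element totals:
  C: 5
  H: 8
  N: 2
  O: 2
Molecular formula: C5H8N2O2.
  M = 5(12.0) + 8(1.007825) + 2(14.003074) + 2(15.994915)
    = 60.000000 + 8.062600 + 28.006148 + 31.989830 = 128.058578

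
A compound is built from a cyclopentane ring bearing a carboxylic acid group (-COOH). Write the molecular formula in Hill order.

Atom tally by fragment:
  cyclopentane ring core → C:5 H:10
  (− 1 ring H displaced by substituents)
  + COOH → C:1 H:1 O:2
Element totals:
  C: 6
  H: 10
  O: 2

C6H10O2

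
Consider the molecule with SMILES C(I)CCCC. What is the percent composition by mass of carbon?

30.32%

Atom tally by fragment:
  ICH2 → C:1 H:2 I:1
  CH2 → C:1 H:2
  CH2 → C:1 H:2
  CH2 → C:1 H:2
  CH3 → C:1 H:3
Element totals:
  C: 5
  H: 11
  I: 1
Molecular formula: C5H11I.
Molar mass = 198.047 g/mol.
Mass from C: 5 × 12.011 = 60.055 g/mol.
%C = 60.055 / 198.047 × 100 = 30.32%.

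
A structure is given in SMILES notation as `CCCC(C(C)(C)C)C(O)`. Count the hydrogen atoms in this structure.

20

Atom tally by fragment:
  CH3 → C:1 H:3
  CH2 → C:1 H:2
  CH2 → C:1 H:2
  CH(C(CH3)3) → C:5 H:10
  CH2OH → C:1 H:3 O:1
Element totals:
  C: 9
  H: 20
  O: 1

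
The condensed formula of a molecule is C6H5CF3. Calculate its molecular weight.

Element totals:
  C: 7
  H: 5
  F: 3
Molecular formula: C7H5F3.
  M = 7(12.011) + 5(1.008) + 3(18.998)
    = 84.077 + 5.040 + 56.994 = 146.111

146.11 g/mol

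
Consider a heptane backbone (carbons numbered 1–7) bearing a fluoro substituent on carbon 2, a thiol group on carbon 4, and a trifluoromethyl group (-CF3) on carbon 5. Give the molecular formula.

C8H14F4S

Atom tally by fragment:
  CH3 → C:1 H:3
  CH(F) → C:1 H:1 F:1
  CH2 → C:1 H:2
  CH(SH) → C:1 H:2 S:1
  CH(CF3) → C:2 H:1 F:3
  CH2 → C:1 H:2
  CH3 → C:1 H:3
Element totals:
  C: 8
  H: 14
  F: 4
  S: 1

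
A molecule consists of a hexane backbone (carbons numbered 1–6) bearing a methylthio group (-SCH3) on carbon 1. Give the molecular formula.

Atom tally by fragment:
  CH3SCH2 → C:2 H:5 S:1
  CH2 → C:1 H:2
  CH2 → C:1 H:2
  CH2 → C:1 H:2
  CH2 → C:1 H:2
  CH3 → C:1 H:3
Element totals:
  C: 7
  H: 16
  S: 1

C7H16S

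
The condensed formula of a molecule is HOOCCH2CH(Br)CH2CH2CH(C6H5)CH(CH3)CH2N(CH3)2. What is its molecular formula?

Element totals:
  C: 17
  H: 26
  Br: 1
  N: 1
  O: 2

C17H26BrNO2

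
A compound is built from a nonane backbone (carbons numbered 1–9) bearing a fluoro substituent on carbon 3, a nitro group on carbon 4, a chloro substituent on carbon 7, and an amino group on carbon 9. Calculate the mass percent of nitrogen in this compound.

Atom tally by fragment:
  CH3 → C:1 H:3
  CH2 → C:1 H:2
  CH(F) → C:1 H:1 F:1
  CH(NO2) → C:1 H:1 N:1 O:2
  CH2 → C:1 H:2
  CH2 → C:1 H:2
  CH(Cl) → C:1 H:1 Cl:1
  CH2 → C:1 H:2
  CH2NH2 → C:1 H:4 N:1
Element totals:
  C: 9
  H: 18
  Cl: 1
  F: 1
  N: 2
  O: 2
Molecular formula: C9H18ClFN2O2.
Molar mass = 240.703 g/mol.
Mass from N: 2 × 14.007 = 28.014 g/mol.
%N = 28.014 / 240.703 × 100 = 11.64%.

11.64%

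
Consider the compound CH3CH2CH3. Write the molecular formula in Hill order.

Atom tally by fragment:
  CH3 → C:1 H:3
  CH2 → C:1 H:2
  CH3 → C:1 H:3
Element totals:
  C: 3
  H: 8

C3H8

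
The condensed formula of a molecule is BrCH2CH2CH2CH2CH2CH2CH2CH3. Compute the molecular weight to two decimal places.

193.13 g/mol

Atom tally by fragment:
  BrCH2 → C:1 H:2 Br:1
  CH2 → C:1 H:2
  CH2 → C:1 H:2
  CH2 → C:1 H:2
  CH2 → C:1 H:2
  CH2 → C:1 H:2
  CH2 → C:1 H:2
  CH3 → C:1 H:3
Element totals:
  C: 8
  H: 17
  Br: 1
Molecular formula: C8H17Br.
  M = 8(12.011) + 17(1.008) + 79.904
    = 96.088 + 17.136 + 79.904 = 193.128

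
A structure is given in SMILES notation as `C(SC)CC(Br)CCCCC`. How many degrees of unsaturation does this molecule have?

Atom tally by fragment:
  CH3SCH2 → C:2 H:5 S:1
  CH2 → C:1 H:2
  CH(Br) → C:1 H:1 Br:1
  CH2 → C:1 H:2
  CH2 → C:1 H:2
  CH2 → C:1 H:2
  CH2 → C:1 H:2
  CH3 → C:1 H:3
Element totals:
  C: 9
  H: 19
  Br: 1
  S: 1
Molecular formula: C9H19BrS.
DoU = (2C + 2 + N − H − X) / 2 = (2·9 + 2 + 0 − 19 − 1) / 2 = 0.

0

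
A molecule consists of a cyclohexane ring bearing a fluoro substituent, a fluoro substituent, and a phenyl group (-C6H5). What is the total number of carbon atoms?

Atom tally by fragment:
  cyclohexane ring core → C:6 H:12
  (− 3 ring H displaced by substituents)
  + F → F:1
  + F → F:1
  + C6H5 → C:6 H:5
Element totals:
  C: 12
  H: 14
  F: 2

12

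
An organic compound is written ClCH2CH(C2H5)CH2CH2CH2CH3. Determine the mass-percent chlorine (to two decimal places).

23.84%

Atom tally by fragment:
  ClCH2 → C:1 H:2 Cl:1
  CH(C2H5) → C:3 H:6
  CH2 → C:1 H:2
  CH2 → C:1 H:2
  CH2 → C:1 H:2
  CH3 → C:1 H:3
Element totals:
  C: 8
  H: 17
  Cl: 1
Molecular formula: C8H17Cl.
Molar mass = 148.674 g/mol.
Mass from Cl: 1 × 35.45 = 35.450 g/mol.
%Cl = 35.450 / 148.674 × 100 = 23.84%.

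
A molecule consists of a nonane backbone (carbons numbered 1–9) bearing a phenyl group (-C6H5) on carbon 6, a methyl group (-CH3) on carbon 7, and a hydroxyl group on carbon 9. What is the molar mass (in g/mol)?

Atom tally by fragment:
  CH3 → C:1 H:3
  CH2 → C:1 H:2
  CH2 → C:1 H:2
  CH2 → C:1 H:2
  CH2 → C:1 H:2
  CH(C6H5) → C:7 H:6
  CH(CH3) → C:2 H:4
  CH2 → C:1 H:2
  CH2OH → C:1 H:3 O:1
Element totals:
  C: 16
  H: 26
  O: 1
Molecular formula: C16H26O.
  M = 16(12.011) + 26(1.008) + 15.999
    = 192.176 + 26.208 + 15.999 = 234.383

234.38 g/mol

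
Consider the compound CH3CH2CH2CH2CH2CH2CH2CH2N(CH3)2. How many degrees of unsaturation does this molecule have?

Element totals:
  C: 10
  H: 23
  N: 1
Molecular formula: C10H23N.
DoU = (2C + 2 + N − H − X) / 2 = (2·10 + 2 + 1 − 23 − 0) / 2 = 0.

0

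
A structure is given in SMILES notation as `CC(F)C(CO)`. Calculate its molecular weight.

92.11 g/mol

Atom tally by fragment:
  CH3 → C:1 H:3
  CH(F) → C:1 H:1 F:1
  CH2CH2OH → C:2 H:5 O:1
Element totals:
  C: 4
  H: 9
  F: 1
  O: 1
Molecular formula: C4H9FO.
  M = 4(12.011) + 9(1.008) + 18.998 + 15.999
    = 48.044 + 9.072 + 18.998 + 15.999 = 92.113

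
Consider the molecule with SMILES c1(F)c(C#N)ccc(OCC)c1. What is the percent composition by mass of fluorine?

11.50%

Atom tally by fragment:
  benzene ring core → C:6 H:6
  (− 3 ring H displaced by substituents)
  + F → F:1
  + CN → C:1 N:1
  + OC2H5 → C:2 H:5 O:1
Element totals:
  C: 9
  H: 8
  F: 1
  N: 1
  O: 1
Molecular formula: C9H8FNO.
Molar mass = 165.167 g/mol.
Mass from F: 1 × 18.998 = 18.998 g/mol.
%F = 18.998 / 165.167 × 100 = 11.50%.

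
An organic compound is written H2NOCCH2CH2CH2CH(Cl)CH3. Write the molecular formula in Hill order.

C6H12ClNO

Element totals:
  C: 6
  H: 12
  Cl: 1
  N: 1
  O: 1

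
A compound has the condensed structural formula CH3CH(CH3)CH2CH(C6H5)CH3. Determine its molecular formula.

C12H18

Atom tally by fragment:
  CH3 → C:1 H:3
  CH(CH3) → C:2 H:4
  CH2 → C:1 H:2
  CH(C6H5) → C:7 H:6
  CH3 → C:1 H:3
Element totals:
  C: 12
  H: 18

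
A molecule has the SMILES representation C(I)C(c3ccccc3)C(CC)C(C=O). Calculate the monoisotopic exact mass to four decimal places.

Atom tally by fragment:
  ICH2 → C:1 H:2 I:1
  CH(C6H5) → C:7 H:6
  CH(C2H5) → C:3 H:6
  CH2CHO → C:2 H:3 O:1
Element totals:
  C: 13
  H: 17
  I: 1
  O: 1
Molecular formula: C13H17IO.
  M = 13(12.0) + 17(1.007825) + 126.904472 + 15.994915
    = 156.000000 + 17.133025 + 126.904472 + 15.994915 = 316.032412

316.0324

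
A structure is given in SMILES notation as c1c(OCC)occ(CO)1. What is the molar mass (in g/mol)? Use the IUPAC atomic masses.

Atom tally by fragment:
  furan ring core → C:4 H:4 O:1
  (− 2 ring H displaced by substituents)
  + OC2H5 → C:2 H:5 O:1
  + CH2OH → C:1 H:3 O:1
Element totals:
  C: 7
  H: 10
  O: 3
Molecular formula: C7H10O3.
  M = 7(12.011) + 10(1.008) + 3(15.999)
    = 84.077 + 10.080 + 47.997 = 142.154

142.15 g/mol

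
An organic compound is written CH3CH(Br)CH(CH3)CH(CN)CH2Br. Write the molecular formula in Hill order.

Atom tally by fragment:
  CH3 → C:1 H:3
  CH(Br) → C:1 H:1 Br:1
  CH(CH3) → C:2 H:4
  CH(CN) → C:2 H:1 N:1
  CH2Br → C:1 H:2 Br:1
Element totals:
  C: 7
  H: 11
  Br: 2
  N: 1

C7H11Br2N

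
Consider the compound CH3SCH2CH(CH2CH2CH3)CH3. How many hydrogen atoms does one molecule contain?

Element totals:
  C: 7
  H: 16
  S: 1

16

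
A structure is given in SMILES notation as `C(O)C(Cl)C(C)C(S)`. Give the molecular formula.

C5H11ClOS

Atom tally by fragment:
  HOCH2 → C:1 H:3 O:1
  CH(Cl) → C:1 H:1 Cl:1
  CH(CH3) → C:2 H:4
  CH2SH → C:1 H:3 S:1
Element totals:
  C: 5
  H: 11
  Cl: 1
  O: 1
  S: 1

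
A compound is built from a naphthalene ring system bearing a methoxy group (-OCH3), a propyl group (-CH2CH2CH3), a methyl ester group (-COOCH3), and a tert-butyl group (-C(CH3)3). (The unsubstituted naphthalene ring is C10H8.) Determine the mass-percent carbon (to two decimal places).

76.40%

Atom tally by fragment:
  naphthalene ring system core → C:10 H:8
  (− 4 ring H displaced by substituents)
  + OCH3 → C:1 H:3 O:1
  + CH2CH2CH3 → C:3 H:7
  + COOCH3 → C:2 H:3 O:2
  + C(CH3)3 → C:4 H:9
Element totals:
  C: 20
  H: 26
  O: 3
Molecular formula: C20H26O3.
Molar mass = 314.425 g/mol.
Mass from C: 20 × 12.011 = 240.220 g/mol.
%C = 240.220 / 314.425 × 100 = 76.40%.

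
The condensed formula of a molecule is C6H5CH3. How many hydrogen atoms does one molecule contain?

8

Atom tally by fragment:
  benzene ring core → C:6 H:6
  (− 1 ring H displaced by substituents)
  + CH3 → C:1 H:3
Element totals:
  C: 7
  H: 8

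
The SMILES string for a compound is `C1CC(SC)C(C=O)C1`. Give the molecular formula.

C7H12OS

Atom tally by fragment:
  cyclopentane ring core → C:5 H:10
  (− 2 ring H displaced by substituents)
  + SCH3 → C:1 H:3 S:1
  + CHO → C:1 H:1 O:1
Element totals:
  C: 7
  H: 12
  O: 1
  S: 1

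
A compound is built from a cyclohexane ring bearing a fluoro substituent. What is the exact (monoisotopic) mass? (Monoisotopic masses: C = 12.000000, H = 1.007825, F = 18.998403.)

Atom tally by fragment:
  cyclohexane ring core → C:6 H:12
  (− 1 ring H displaced by substituents)
  + F → F:1
Element totals:
  C: 6
  H: 11
  F: 1
Molecular formula: C6H11F.
  M = 6(12.0) + 11(1.007825) + 18.998403
    = 72.000000 + 11.086075 + 18.998403 = 102.084478

102.0845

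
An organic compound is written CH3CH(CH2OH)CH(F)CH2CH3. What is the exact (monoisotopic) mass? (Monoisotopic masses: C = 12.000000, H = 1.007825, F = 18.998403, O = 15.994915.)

120.0950

Element totals:
  C: 6
  H: 13
  F: 1
  O: 1
Molecular formula: C6H13FO.
  M = 6(12.0) + 13(1.007825) + 18.998403 + 15.994915
    = 72.000000 + 13.101725 + 18.998403 + 15.994915 = 120.095043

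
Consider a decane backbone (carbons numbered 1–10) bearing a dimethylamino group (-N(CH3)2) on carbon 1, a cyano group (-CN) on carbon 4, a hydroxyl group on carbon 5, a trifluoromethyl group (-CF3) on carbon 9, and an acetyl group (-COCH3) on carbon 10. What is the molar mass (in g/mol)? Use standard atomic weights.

Atom tally by fragment:
  (CH3)2NCH2 → C:3 H:8 N:1
  CH2 → C:1 H:2
  CH2 → C:1 H:2
  CH(CN) → C:2 H:1 N:1
  CH(OH) → C:1 H:2 O:1
  CH2 → C:1 H:2
  CH2 → C:1 H:2
  CH2 → C:1 H:2
  CH(CF3) → C:2 H:1 F:3
  CH2COCH3 → C:3 H:5 O:1
Element totals:
  C: 16
  H: 27
  F: 3
  N: 2
  O: 2
Molecular formula: C16H27F3N2O2.
  M = 16(12.011) + 27(1.008) + 3(18.998) + 2(14.007) + 2(15.999)
    = 192.176 + 27.216 + 56.994 + 28.014 + 31.998 = 336.398

336.40 g/mol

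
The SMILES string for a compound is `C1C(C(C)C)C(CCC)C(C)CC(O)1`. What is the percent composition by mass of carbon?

Atom tally by fragment:
  cyclohexane ring core → C:6 H:12
  (− 4 ring H displaced by substituents)
  + CH(CH3)2 → C:3 H:7
  + CH2CH2CH3 → C:3 H:7
  + CH3 → C:1 H:3
  + OH → O:1 H:1
Element totals:
  C: 13
  H: 26
  O: 1
Molecular formula: C13H26O.
Molar mass = 198.350 g/mol.
Mass from C: 13 × 12.011 = 156.143 g/mol.
%C = 156.143 / 198.350 × 100 = 78.72%.

78.72%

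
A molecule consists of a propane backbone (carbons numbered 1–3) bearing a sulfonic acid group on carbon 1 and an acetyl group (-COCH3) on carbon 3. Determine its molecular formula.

C5H10O4S

Atom tally by fragment:
  HO3SCH2 → C:1 H:3 S:1 O:3
  CH2 → C:1 H:2
  CH2COCH3 → C:3 H:5 O:1
Element totals:
  C: 5
  H: 10
  O: 4
  S: 1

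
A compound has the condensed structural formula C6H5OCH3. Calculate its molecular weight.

108.14 g/mol

Element totals:
  C: 7
  H: 8
  O: 1
Molecular formula: C7H8O.
  M = 7(12.011) + 8(1.008) + 15.999
    = 84.077 + 8.064 + 15.999 = 108.140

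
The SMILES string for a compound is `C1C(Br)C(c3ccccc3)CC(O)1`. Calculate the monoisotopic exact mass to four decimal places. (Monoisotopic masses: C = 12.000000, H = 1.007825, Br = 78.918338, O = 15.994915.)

Atom tally by fragment:
  cyclopentane ring core → C:5 H:10
  (− 3 ring H displaced by substituents)
  + Br → Br:1
  + C6H5 → C:6 H:5
  + OH → O:1 H:1
Element totals:
  C: 11
  H: 13
  Br: 1
  O: 1
Molecular formula: C11H13BrO.
  M = 11(12.0) + 13(1.007825) + 78.918338 + 15.994915
    = 132.000000 + 13.101725 + 78.918338 + 15.994915 = 240.014978

240.0150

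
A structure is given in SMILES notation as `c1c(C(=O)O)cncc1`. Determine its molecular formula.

Atom tally by fragment:
  pyridine ring core → C:5 H:5 N:1
  (− 1 ring H displaced by substituents)
  + COOH → C:1 H:1 O:2
Element totals:
  C: 6
  H: 5
  N: 1
  O: 2

C6H5NO2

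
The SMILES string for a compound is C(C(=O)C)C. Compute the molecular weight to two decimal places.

72.11 g/mol

Atom tally by fragment:
  CH3COCH2 → C:3 H:5 O:1
  CH3 → C:1 H:3
Element totals:
  C: 4
  H: 8
  O: 1
Molecular formula: C4H8O.
  M = 4(12.011) + 8(1.008) + 15.999
    = 48.044 + 8.064 + 15.999 = 72.107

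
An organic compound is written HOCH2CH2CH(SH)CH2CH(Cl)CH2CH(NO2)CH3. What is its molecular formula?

C8H16ClNO3S

Atom tally by fragment:
  HOCH2CH2 → C:2 H:5 O:1
  CH(SH) → C:1 H:2 S:1
  CH2 → C:1 H:2
  CH(Cl) → C:1 H:1 Cl:1
  CH2 → C:1 H:2
  CH(NO2) → C:1 H:1 N:1 O:2
  CH3 → C:1 H:3
Element totals:
  C: 8
  H: 16
  Cl: 1
  N: 1
  O: 3
  S: 1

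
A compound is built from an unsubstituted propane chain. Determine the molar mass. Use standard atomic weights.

Atom tally by fragment:
  CH3 → C:1 H:3
  CH2 → C:1 H:2
  CH3 → C:1 H:3
Element totals:
  C: 3
  H: 8
Molecular formula: C3H8.
  M = 3(12.011) + 8(1.008)
    = 36.033 + 8.064 = 44.097

44.10 g/mol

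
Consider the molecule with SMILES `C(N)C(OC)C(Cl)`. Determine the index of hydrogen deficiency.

Atom tally by fragment:
  H2NCH2 → C:1 H:4 N:1
  CH(OCH3) → C:2 H:4 O:1
  CH2Cl → C:1 H:2 Cl:1
Element totals:
  C: 4
  H: 10
  Cl: 1
  N: 1
  O: 1
Molecular formula: C4H10ClNO.
DoU = (2C + 2 + N − H − X) / 2 = (2·4 + 2 + 1 − 10 − 1) / 2 = 0.

0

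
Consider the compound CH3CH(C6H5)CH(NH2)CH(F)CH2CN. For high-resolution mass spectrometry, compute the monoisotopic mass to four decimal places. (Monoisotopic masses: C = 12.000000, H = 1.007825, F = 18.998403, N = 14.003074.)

206.1219

Atom tally by fragment:
  CH3 → C:1 H:3
  CH(C6H5) → C:7 H:6
  CH(NH2) → C:1 H:3 N:1
  CH(F) → C:1 H:1 F:1
  CH2CN → C:2 H:2 N:1
Element totals:
  C: 12
  H: 15
  F: 1
  N: 2
Molecular formula: C12H15FN2.
  M = 12(12.0) + 15(1.007825) + 18.998403 + 2(14.003074)
    = 144.000000 + 15.117375 + 18.998403 + 28.006148 = 206.121926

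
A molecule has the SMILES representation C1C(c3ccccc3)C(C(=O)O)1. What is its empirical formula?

Atom tally by fragment:
  cyclopropane ring core → C:3 H:6
  (− 2 ring H displaced by substituents)
  + C6H5 → C:6 H:5
  + COOH → C:1 H:1 O:2
Element totals:
  C: 10
  H: 10
  O: 2
Molecular formula: C10H10O2.
gcd of subscripts = 2; dividing each by 2:
  C: 10/2 = 5
  H: 10/2 = 5
  O: 2/2 = 1

C5H5O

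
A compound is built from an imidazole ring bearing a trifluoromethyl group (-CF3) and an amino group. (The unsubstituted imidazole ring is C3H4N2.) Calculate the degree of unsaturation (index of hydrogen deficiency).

Atom tally by fragment:
  imidazole ring core → C:3 H:4 N:2
  (− 2 ring H displaced by substituents)
  + CF3 → C:1 F:3
  + NH2 → N:1 H:2
Element totals:
  C: 4
  H: 4
  F: 3
  N: 3
Molecular formula: C4H4F3N3.
DoU = (2C + 2 + N − H − X) / 2 = (2·4 + 2 + 3 − 4 − 3) / 2 = 3.

3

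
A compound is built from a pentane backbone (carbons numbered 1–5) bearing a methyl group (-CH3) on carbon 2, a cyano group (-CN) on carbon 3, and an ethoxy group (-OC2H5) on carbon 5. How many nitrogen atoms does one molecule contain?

1

Atom tally by fragment:
  CH3 → C:1 H:3
  CH(CH3) → C:2 H:4
  CH(CN) → C:2 H:1 N:1
  CH2 → C:1 H:2
  CH2OC2H5 → C:3 H:7 O:1
Element totals:
  C: 9
  H: 17
  N: 1
  O: 1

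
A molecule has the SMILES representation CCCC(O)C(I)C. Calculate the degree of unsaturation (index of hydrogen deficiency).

Atom tally by fragment:
  CH3 → C:1 H:3
  CH2 → C:1 H:2
  CH2 → C:1 H:2
  CH(OH) → C:1 H:2 O:1
  CH(I) → C:1 H:1 I:1
  CH3 → C:1 H:3
Element totals:
  C: 6
  H: 13
  I: 1
  O: 1
Molecular formula: C6H13IO.
DoU = (2C + 2 + N − H − X) / 2 = (2·6 + 2 + 0 − 13 − 1) / 2 = 0.

0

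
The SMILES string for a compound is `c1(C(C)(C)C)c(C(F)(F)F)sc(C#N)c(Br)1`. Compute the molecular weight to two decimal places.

312.15 g/mol

Atom tally by fragment:
  thiophene ring core → C:4 H:4 S:1
  (− 4 ring H displaced by substituents)
  + C(CH3)3 → C:4 H:9
  + CF3 → C:1 F:3
  + CN → C:1 N:1
  + Br → Br:1
Element totals:
  C: 10
  H: 9
  Br: 1
  F: 3
  N: 1
  S: 1
Molecular formula: C10H9BrF3NS.
  M = 10(12.011) + 9(1.008) + 79.904 + 3(18.998) + 14.007 + 32.06
    = 120.110 + 9.072 + 79.904 + 56.994 + 14.007 + 32.060 = 312.147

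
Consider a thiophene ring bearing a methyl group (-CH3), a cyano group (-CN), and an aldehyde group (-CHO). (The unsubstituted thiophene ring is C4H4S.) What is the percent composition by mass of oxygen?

10.58%

Atom tally by fragment:
  thiophene ring core → C:4 H:4 S:1
  (− 3 ring H displaced by substituents)
  + CH3 → C:1 H:3
  + CN → C:1 N:1
  + CHO → C:1 H:1 O:1
Element totals:
  C: 7
  H: 5
  N: 1
  O: 1
  S: 1
Molecular formula: C7H5NOS.
Molar mass = 151.183 g/mol.
Mass from O: 1 × 15.999 = 15.999 g/mol.
%O = 15.999 / 151.183 × 100 = 10.58%.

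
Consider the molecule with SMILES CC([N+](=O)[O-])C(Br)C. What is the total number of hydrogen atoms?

8

Atom tally by fragment:
  CH3 → C:1 H:3
  CH(NO2) → C:1 H:1 N:1 O:2
  CH(Br) → C:1 H:1 Br:1
  CH3 → C:1 H:3
Element totals:
  C: 4
  H: 8
  Br: 1
  N: 1
  O: 2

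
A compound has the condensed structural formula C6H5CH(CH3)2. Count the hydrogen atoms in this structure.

Element totals:
  C: 9
  H: 12

12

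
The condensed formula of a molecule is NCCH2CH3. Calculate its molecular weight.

Atom tally by fragment:
  NCCH2 → C:2 H:2 N:1
  CH3 → C:1 H:3
Element totals:
  C: 3
  H: 5
  N: 1
Molecular formula: C3H5N.
  M = 3(12.011) + 5(1.008) + 14.007
    = 36.033 + 5.040 + 14.007 = 55.080

55.08 g/mol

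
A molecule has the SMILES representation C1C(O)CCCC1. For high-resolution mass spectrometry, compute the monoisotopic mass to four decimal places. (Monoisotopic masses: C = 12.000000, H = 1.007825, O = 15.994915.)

100.0888

Atom tally by fragment:
  cyclohexane ring core → C:6 H:12
  (− 1 ring H displaced by substituents)
  + OH → O:1 H:1
Element totals:
  C: 6
  H: 12
  O: 1
Molecular formula: C6H12O.
  M = 6(12.0) + 12(1.007825) + 15.994915
    = 72.000000 + 12.093900 + 15.994915 = 100.088815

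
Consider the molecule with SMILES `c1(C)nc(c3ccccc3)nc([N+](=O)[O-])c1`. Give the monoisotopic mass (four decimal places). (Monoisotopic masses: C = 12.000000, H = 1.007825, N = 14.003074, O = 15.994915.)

Atom tally by fragment:
  pyrimidine ring core → C:4 H:4 N:2
  (− 3 ring H displaced by substituents)
  + CH3 → C:1 H:3
  + C6H5 → C:6 H:5
  + NO2 → N:1 O:2
Element totals:
  C: 11
  H: 9
  N: 3
  O: 2
Molecular formula: C11H9N3O2.
  M = 11(12.0) + 9(1.007825) + 3(14.003074) + 2(15.994915)
    = 132.000000 + 9.070425 + 42.009222 + 31.989830 = 215.069477

215.0695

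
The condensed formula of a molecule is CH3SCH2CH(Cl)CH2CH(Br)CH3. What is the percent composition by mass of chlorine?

Element totals:
  C: 6
  H: 12
  Br: 1
  Cl: 1
  S: 1
Molecular formula: C6H12BrClS.
Molar mass = 231.576 g/mol.
Mass from Cl: 1 × 35.45 = 35.450 g/mol.
%Cl = 35.450 / 231.576 × 100 = 15.31%.

15.31%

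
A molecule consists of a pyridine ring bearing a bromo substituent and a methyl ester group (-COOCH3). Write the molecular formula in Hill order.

C7H6BrNO2

Atom tally by fragment:
  pyridine ring core → C:5 H:5 N:1
  (− 2 ring H displaced by substituents)
  + Br → Br:1
  + COOCH3 → C:2 H:3 O:2
Element totals:
  C: 7
  H: 6
  Br: 1
  N: 1
  O: 2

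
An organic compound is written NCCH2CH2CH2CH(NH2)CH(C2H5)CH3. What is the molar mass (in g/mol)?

154.26 g/mol

Atom tally by fragment:
  NCCH2 → C:2 H:2 N:1
  CH2 → C:1 H:2
  CH2 → C:1 H:2
  CH(NH2) → C:1 H:3 N:1
  CH(C2H5) → C:3 H:6
  CH3 → C:1 H:3
Element totals:
  C: 9
  H: 18
  N: 2
Molecular formula: C9H18N2.
  M = 9(12.011) + 18(1.008) + 2(14.007)
    = 108.099 + 18.144 + 28.014 = 154.257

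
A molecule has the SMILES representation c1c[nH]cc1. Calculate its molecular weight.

Atom tally by fragment:
  pyrrole ring core → C:4 H:5 N:1
Element totals:
  C: 4
  H: 5
  N: 1
Molecular formula: C4H5N.
  M = 4(12.011) + 5(1.008) + 14.007
    = 48.044 + 5.040 + 14.007 = 67.091

67.09 g/mol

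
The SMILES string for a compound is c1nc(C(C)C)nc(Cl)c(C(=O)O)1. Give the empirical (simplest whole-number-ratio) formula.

Atom tally by fragment:
  pyrimidine ring core → C:4 H:4 N:2
  (− 3 ring H displaced by substituents)
  + CH(CH3)2 → C:3 H:7
  + Cl → Cl:1
  + COOH → C:1 H:1 O:2
Element totals:
  C: 8
  H: 9
  Cl: 1
  N: 2
  O: 2
Molecular formula: C8H9ClN2O2.
gcd of subscripts (8, 1, 9, 2, 2) = 1, so the empirical formula equals the molecular formula.

C8H9ClN2O2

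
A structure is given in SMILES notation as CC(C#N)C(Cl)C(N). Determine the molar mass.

132.59 g/mol

Atom tally by fragment:
  CH3 → C:1 H:3
  CH(CN) → C:2 H:1 N:1
  CH(Cl) → C:1 H:1 Cl:1
  CH2NH2 → C:1 H:4 N:1
Element totals:
  C: 5
  H: 9
  Cl: 1
  N: 2
Molecular formula: C5H9ClN2.
  M = 5(12.011) + 9(1.008) + 35.45 + 2(14.007)
    = 60.055 + 9.072 + 35.450 + 28.014 = 132.591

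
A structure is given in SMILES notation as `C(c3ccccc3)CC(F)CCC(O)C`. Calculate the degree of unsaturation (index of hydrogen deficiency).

4

Atom tally by fragment:
  C6H5CH2 → C:7 H:7
  CH2 → C:1 H:2
  CH(F) → C:1 H:1 F:1
  CH2 → C:1 H:2
  CH2 → C:1 H:2
  CH(OH) → C:1 H:2 O:1
  CH3 → C:1 H:3
Element totals:
  C: 13
  H: 19
  F: 1
  O: 1
Molecular formula: C13H19FO.
DoU = (2C + 2 + N − H − X) / 2 = (2·13 + 2 + 0 − 19 − 1) / 2 = 4.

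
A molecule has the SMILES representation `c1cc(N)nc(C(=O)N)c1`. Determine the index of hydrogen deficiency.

5

Atom tally by fragment:
  pyridine ring core → C:5 H:5 N:1
  (− 2 ring H displaced by substituents)
  + NH2 → N:1 H:2
  + CONH2 → C:1 H:2 O:1 N:1
Element totals:
  C: 6
  H: 7
  N: 3
  O: 1
Molecular formula: C6H7N3O.
DoU = (2C + 2 + N − H − X) / 2 = (2·6 + 2 + 3 − 7 − 0) / 2 = 5.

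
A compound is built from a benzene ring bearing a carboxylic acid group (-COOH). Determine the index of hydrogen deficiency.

Atom tally by fragment:
  benzene ring core → C:6 H:6
  (− 1 ring H displaced by substituents)
  + COOH → C:1 H:1 O:2
Element totals:
  C: 7
  H: 6
  O: 2
Molecular formula: C7H6O2.
DoU = (2C + 2 + N − H − X) / 2 = (2·7 + 2 + 0 − 6 − 0) / 2 = 5.

5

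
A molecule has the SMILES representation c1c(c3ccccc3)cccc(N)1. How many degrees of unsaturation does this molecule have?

8

Atom tally by fragment:
  benzene ring core → C:6 H:6
  (− 2 ring H displaced by substituents)
  + C6H5 → C:6 H:5
  + NH2 → N:1 H:2
Element totals:
  C: 12
  H: 11
  N: 1
Molecular formula: C12H11N.
DoU = (2C + 2 + N − H − X) / 2 = (2·12 + 2 + 1 − 11 − 0) / 2 = 8.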